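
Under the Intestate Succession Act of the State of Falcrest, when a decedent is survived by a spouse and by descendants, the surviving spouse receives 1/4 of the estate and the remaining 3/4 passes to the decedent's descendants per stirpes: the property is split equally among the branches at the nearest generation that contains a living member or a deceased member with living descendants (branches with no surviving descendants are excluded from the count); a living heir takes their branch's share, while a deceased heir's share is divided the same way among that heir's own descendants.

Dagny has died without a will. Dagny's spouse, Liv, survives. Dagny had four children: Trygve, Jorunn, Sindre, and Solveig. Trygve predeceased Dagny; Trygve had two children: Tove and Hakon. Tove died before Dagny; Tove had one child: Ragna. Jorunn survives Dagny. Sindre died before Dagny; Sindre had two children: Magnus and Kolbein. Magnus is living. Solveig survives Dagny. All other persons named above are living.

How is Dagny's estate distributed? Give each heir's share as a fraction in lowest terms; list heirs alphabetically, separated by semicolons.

Liv, as surviving spouse, takes 1/4.
The remaining 3/4 passes to Dagny's descendants per stirpes.
The 3/4 is divided into 4 equal shares of 3/16 among Trygve, Jorunn, Sindre, Solveig.
Trygve predeceased; the 3/16 allotted to Trygve's branch passes to Trygve's issue by representation.
The 3/16 is divided into 2 equal shares of 3/32 among Tove, Hakon.
Tove predeceased; the 3/32 allotted to Tove's branch passes to Tove's issue by representation.
Ragna is the sole taker at this level and receives the full 3/32.
Hakon is living and takes 3/32.
Jorunn is living and takes 3/16.
Sindre predeceased; the 3/16 allotted to Sindre's branch passes to Sindre's issue by representation.
The 3/16 is divided into 2 equal shares of 3/32 among Magnus, Kolbein.
Magnus is living and takes 3/32.
Kolbein is living and takes 3/32.
Solveig is living and takes 3/16.

Hakon 3/32; Jorunn 3/16; Kolbein 3/32; Liv 1/4; Magnus 3/32; Ragna 3/32; Solveig 3/16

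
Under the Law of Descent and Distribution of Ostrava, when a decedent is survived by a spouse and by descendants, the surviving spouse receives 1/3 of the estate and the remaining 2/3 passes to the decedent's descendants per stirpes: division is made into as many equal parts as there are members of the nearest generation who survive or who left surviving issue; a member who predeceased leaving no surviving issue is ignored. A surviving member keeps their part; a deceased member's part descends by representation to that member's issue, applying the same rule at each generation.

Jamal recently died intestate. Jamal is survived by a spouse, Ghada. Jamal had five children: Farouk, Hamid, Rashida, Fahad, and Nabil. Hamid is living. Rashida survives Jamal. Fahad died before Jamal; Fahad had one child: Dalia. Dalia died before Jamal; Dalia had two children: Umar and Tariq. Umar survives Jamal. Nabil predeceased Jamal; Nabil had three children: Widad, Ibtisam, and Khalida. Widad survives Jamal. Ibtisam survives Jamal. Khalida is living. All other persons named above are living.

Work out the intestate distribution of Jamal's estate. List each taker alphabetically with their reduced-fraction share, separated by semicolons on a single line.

Farouk 2/15; Ghada 1/3; Hamid 2/15; Ibtisam 2/45; Khalida 2/45; Rashida 2/15; Tariq 1/15; Umar 1/15; Widad 2/45

Ghada, as surviving spouse, takes 1/3.
The remaining 2/3 passes to Jamal's descendants per stirpes.
The 2/3 is divided into 5 equal shares of 2/15 among Farouk, Hamid, Rashida, Fahad, Nabil.
Farouk is living and takes 2/15.
Hamid is living and takes 2/15.
Rashida is living and takes 2/15.
Fahad predeceased; the 2/15 allotted to Fahad's branch passes to Fahad's issue by representation.
Dalia's line is the sole branch at this level, so the full 2/15 passes to Dalia's issue by representation.
The 2/15 is divided into 2 equal shares of 1/15 among Umar, Tariq.
Umar is living and takes 1/15.
Tariq is living and takes 1/15.
Nabil predeceased; the 2/15 allotted to Nabil's branch passes to Nabil's issue by representation.
The 2/15 is divided into 3 equal shares of 2/45 among Widad, Ibtisam, Khalida.
Widad is living and takes 2/45.
Ibtisam is living and takes 2/45.
Khalida is living and takes 2/45.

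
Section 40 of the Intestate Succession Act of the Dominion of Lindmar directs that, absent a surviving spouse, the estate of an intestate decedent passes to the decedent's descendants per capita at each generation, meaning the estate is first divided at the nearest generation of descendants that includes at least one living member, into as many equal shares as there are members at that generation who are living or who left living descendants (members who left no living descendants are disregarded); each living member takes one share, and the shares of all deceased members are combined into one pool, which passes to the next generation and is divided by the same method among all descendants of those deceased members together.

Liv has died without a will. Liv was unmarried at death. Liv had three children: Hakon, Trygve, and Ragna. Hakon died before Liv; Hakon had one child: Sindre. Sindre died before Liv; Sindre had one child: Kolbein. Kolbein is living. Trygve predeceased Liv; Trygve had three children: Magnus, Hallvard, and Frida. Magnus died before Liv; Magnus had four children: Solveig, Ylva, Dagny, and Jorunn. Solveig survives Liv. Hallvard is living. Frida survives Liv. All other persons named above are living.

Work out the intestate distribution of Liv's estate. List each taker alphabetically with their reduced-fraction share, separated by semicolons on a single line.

There is no surviving spouse, so the entire estate passes to Liv's descendants per capita at each generation.
At generation 1 (Hakon, Trygve, Ragna) there are 3 shares of (1)/3 = 1/3 each.
Living: Ragna — each takes 1/3.
Deceased: Hakon and Trygve. Their combined 2/3 is pooled and carried to generation 2.
At generation 2 (Sindre, Magnus, Hallvard, Frida) there are 4 shares of (2/3)/4 = 1/6 each.
Living: Hallvard and Frida — each takes 1/6.
Deceased: Sindre and Magnus. Their combined 1/3 is pooled and carried to generation 3.
At generation 3 (Kolbein, Solveig, Ylva, Dagny, Jorunn) there are 5 shares of (1/3)/5 = 1/15 each.
Living: Kolbein, Solveig, Ylva, Dagny, and Jorunn — each takes 1/15.

Dagny 1/15; Frida 1/6; Hallvard 1/6; Jorunn 1/15; Kolbein 1/15; Ragna 1/3; Solveig 1/15; Ylva 1/15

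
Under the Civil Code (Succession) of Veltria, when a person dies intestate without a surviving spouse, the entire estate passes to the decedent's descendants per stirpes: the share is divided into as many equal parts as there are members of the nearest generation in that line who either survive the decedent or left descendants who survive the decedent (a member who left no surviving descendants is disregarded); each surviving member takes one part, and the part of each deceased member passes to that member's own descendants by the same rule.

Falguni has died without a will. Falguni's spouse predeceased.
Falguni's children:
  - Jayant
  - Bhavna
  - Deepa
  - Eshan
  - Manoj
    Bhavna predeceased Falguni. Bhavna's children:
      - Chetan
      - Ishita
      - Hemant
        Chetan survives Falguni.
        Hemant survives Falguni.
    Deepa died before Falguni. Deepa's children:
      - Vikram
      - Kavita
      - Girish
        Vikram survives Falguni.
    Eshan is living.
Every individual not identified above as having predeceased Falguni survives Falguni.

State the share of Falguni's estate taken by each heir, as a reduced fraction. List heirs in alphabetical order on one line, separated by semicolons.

Chetan 1/15; Eshan 1/5; Girish 1/15; Hemant 1/15; Ishita 1/15; Jayant 1/5; Kavita 1/15; Manoj 1/5; Vikram 1/15

There is no surviving spouse, so the entire estate passes to Falguni's descendants per stirpes.
The estate is divided into 5 equal shares of 1/5 among Jayant, Bhavna, Deepa, Eshan, Manoj.
Jayant is living and takes 1/5.
Bhavna predeceased; the 1/5 allotted to Bhavna's branch passes to Bhavna's issue by representation.
The 1/5 is divided into 3 equal shares of 1/15 among Chetan, Ishita, Hemant.
Chetan is living and takes 1/15.
Ishita is living and takes 1/15.
Hemant is living and takes 1/15.
Deepa predeceased; the 1/5 allotted to Deepa's branch passes to Deepa's issue by representation.
The 1/5 is divided into 3 equal shares of 1/15 among Vikram, Kavita, Girish.
Vikram is living and takes 1/15.
Kavita is living and takes 1/15.
Girish is living and takes 1/15.
Eshan is living and takes 1/5.
Manoj is living and takes 1/5.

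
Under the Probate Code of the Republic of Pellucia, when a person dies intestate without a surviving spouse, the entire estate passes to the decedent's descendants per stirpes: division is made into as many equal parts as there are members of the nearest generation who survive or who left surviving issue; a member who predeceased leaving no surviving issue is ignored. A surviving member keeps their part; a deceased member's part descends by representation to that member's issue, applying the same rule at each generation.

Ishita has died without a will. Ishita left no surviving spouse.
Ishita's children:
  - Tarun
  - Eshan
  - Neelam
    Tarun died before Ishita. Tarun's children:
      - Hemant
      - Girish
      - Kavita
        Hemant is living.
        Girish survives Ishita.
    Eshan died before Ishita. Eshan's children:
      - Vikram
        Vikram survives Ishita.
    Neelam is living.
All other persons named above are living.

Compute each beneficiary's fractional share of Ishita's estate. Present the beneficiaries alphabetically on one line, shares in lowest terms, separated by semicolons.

There is no surviving spouse, so the entire estate passes to Ishita's descendants per stirpes.
The estate is divided into 3 equal shares of 1/3 among Tarun, Eshan, Neelam.
Tarun predeceased; the 1/3 allotted to Tarun's branch passes to Tarun's issue by representation.
The 1/3 is divided into 3 equal shares of 1/9 among Hemant, Girish, Kavita.
Hemant is living and takes 1/9.
Girish is living and takes 1/9.
Kavita is living and takes 1/9.
Eshan predeceased; the 1/3 allotted to Eshan's branch passes to Eshan's issue by representation.
Vikram is the sole taker at this level and receives the full 1/3.
Neelam is living and takes 1/3.

Girish 1/9; Hemant 1/9; Kavita 1/9; Neelam 1/3; Vikram 1/3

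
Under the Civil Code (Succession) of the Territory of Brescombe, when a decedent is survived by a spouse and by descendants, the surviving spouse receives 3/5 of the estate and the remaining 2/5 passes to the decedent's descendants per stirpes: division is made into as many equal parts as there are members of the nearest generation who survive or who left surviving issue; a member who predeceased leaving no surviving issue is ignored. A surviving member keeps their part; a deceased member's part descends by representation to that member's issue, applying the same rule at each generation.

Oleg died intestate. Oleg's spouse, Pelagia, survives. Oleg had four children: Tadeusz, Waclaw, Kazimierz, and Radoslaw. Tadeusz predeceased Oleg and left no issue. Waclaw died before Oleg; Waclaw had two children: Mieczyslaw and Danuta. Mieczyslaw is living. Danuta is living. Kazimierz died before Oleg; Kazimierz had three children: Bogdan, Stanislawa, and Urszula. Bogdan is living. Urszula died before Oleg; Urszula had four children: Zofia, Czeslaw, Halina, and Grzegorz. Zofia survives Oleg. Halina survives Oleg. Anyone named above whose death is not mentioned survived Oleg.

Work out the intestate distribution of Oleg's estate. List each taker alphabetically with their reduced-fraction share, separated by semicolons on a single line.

Bogdan 2/45; Czeslaw 1/90; Danuta 1/15; Grzegorz 1/90; Halina 1/90; Mieczyslaw 1/15; Pelagia 3/5; Radoslaw 2/15; Stanislawa 2/45; Zofia 1/90

Pelagia, as surviving spouse, takes 3/5.
The remaining 2/5 passes to Oleg's descendants per stirpes.
Tadeusz left no surviving issue, so that branch lapses and is disregarded.
The 2/5 is divided into 3 equal shares of 2/15 among Waclaw, Kazimierz, Radoslaw.
Waclaw predeceased; the 2/15 allotted to Waclaw's branch passes to Waclaw's issue by representation.
The 2/15 is divided into 2 equal shares of 1/15 among Mieczyslaw, Danuta.
Mieczyslaw is living and takes 1/15.
Danuta is living and takes 1/15.
Kazimierz predeceased; the 2/15 allotted to Kazimierz's branch passes to Kazimierz's issue by representation.
The 2/15 is divided into 3 equal shares of 2/45 among Bogdan, Stanislawa, Urszula.
Bogdan is living and takes 2/45.
Stanislawa is living and takes 2/45.
Urszula predeceased; the 2/45 allotted to Urszula's branch passes to Urszula's issue by representation.
The 2/45 is divided into 4 equal shares of 1/90 among Zofia, Czeslaw, Halina, Grzegorz.
Zofia is living and takes 1/90.
Czeslaw is living and takes 1/90.
Halina is living and takes 1/90.
Grzegorz is living and takes 1/90.
Radoslaw is living and takes 2/15.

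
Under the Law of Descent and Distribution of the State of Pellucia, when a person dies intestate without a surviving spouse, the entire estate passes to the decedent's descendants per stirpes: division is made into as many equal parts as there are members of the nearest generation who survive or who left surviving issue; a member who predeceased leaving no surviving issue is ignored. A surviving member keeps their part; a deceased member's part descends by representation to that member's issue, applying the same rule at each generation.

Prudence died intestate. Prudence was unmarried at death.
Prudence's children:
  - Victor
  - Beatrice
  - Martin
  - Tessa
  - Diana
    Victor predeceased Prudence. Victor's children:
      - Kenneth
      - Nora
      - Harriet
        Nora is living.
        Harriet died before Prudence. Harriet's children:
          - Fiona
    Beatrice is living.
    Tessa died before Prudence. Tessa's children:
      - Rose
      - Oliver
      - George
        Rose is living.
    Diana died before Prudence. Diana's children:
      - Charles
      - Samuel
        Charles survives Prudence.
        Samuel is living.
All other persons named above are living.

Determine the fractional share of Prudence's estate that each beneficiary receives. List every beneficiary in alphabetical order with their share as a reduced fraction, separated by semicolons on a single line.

Beatrice 1/5; Charles 1/10; Fiona 1/15; George 1/15; Kenneth 1/15; Martin 1/5; Nora 1/15; Oliver 1/15; Rose 1/15; Samuel 1/10

There is no surviving spouse, so the entire estate passes to Prudence's descendants per stirpes.
The estate is divided into 5 equal shares of 1/5 among Victor, Beatrice, Martin, Tessa, Diana.
Victor predeceased; the 1/5 allotted to Victor's branch passes to Victor's issue by representation.
The 1/5 is divided into 3 equal shares of 1/15 among Kenneth, Nora, Harriet.
Kenneth is living and takes 1/15.
Nora is living and takes 1/15.
Harriet predeceased; the 1/15 allotted to Harriet's branch passes to Harriet's issue by representation.
Fiona is the sole taker at this level and receives the full 1/15.
Beatrice is living and takes 1/5.
Martin is living and takes 1/5.
Tessa predeceased; the 1/5 allotted to Tessa's branch passes to Tessa's issue by representation.
The 1/5 is divided into 3 equal shares of 1/15 among Rose, Oliver, George.
Rose is living and takes 1/15.
Oliver is living and takes 1/15.
George is living and takes 1/15.
Diana predeceased; the 1/5 allotted to Diana's branch passes to Diana's issue by representation.
The 1/5 is divided into 2 equal shares of 1/10 among Charles, Samuel.
Charles is living and takes 1/10.
Samuel is living and takes 1/10.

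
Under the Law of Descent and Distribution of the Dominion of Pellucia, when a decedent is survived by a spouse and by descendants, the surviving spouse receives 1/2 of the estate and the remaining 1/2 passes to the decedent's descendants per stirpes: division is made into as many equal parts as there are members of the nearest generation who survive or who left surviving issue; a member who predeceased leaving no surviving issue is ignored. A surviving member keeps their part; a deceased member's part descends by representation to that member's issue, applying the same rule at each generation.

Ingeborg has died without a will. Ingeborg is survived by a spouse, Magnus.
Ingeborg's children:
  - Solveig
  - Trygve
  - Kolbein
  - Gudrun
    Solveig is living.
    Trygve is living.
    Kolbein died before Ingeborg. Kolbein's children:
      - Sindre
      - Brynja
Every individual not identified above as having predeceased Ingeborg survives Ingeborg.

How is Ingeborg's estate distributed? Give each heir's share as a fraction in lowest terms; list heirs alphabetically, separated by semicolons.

Brynja 1/16; Gudrun 1/8; Magnus 1/2; Sindre 1/16; Solveig 1/8; Trygve 1/8

Magnus, as surviving spouse, takes 1/2.
The remaining 1/2 passes to Ingeborg's descendants per stirpes.
The 1/2 is divided into 4 equal shares of 1/8 among Solveig, Trygve, Kolbein, Gudrun.
Solveig is living and takes 1/8.
Trygve is living and takes 1/8.
Kolbein predeceased; the 1/8 allotted to Kolbein's branch passes to Kolbein's issue by representation.
The 1/8 is divided into 2 equal shares of 1/16 among Sindre, Brynja.
Sindre is living and takes 1/16.
Brynja is living and takes 1/16.
Gudrun is living and takes 1/8.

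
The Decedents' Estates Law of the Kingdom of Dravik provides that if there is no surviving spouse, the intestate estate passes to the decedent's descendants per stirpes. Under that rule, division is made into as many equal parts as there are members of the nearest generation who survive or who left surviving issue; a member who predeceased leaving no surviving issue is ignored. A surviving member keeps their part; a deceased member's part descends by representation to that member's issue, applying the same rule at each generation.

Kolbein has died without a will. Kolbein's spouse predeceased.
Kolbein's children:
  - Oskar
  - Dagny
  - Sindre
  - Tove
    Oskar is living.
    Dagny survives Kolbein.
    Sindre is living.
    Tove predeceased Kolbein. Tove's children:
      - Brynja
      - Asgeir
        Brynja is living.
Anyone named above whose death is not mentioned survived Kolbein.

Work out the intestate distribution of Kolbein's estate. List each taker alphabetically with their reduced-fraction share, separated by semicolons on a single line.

There is no surviving spouse, so the entire estate passes to Kolbein's descendants per stirpes.
The estate is divided into 4 equal shares of 1/4 among Oskar, Dagny, Sindre, Tove.
Oskar is living and takes 1/4.
Dagny is living and takes 1/4.
Sindre is living and takes 1/4.
Tove predeceased; the 1/4 allotted to Tove's branch passes to Tove's issue by representation.
The 1/4 is divided into 2 equal shares of 1/8 among Brynja, Asgeir.
Brynja is living and takes 1/8.
Asgeir is living and takes 1/8.

Asgeir 1/8; Brynja 1/8; Dagny 1/4; Oskar 1/4; Sindre 1/4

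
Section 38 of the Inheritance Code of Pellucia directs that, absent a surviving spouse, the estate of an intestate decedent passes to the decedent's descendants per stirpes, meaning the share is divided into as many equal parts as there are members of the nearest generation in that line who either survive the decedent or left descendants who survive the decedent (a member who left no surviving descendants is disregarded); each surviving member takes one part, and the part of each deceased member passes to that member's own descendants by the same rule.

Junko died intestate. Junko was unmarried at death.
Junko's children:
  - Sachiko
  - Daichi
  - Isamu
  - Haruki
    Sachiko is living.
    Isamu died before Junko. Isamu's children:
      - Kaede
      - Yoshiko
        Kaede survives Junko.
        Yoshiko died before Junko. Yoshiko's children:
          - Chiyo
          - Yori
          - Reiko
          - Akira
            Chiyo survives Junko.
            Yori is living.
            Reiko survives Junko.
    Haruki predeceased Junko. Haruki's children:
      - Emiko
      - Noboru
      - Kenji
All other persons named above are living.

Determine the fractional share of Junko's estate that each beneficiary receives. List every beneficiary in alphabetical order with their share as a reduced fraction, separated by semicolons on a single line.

There is no surviving spouse, so the entire estate passes to Junko's descendants per stirpes.
The estate is divided into 4 equal shares of 1/4 among Sachiko, Daichi, Isamu, Haruki.
Sachiko is living and takes 1/4.
Daichi is living and takes 1/4.
Isamu predeceased; the 1/4 allotted to Isamu's branch passes to Isamu's issue by representation.
The 1/4 is divided into 2 equal shares of 1/8 among Kaede, Yoshiko.
Kaede is living and takes 1/8.
Yoshiko predeceased; the 1/8 allotted to Yoshiko's branch passes to Yoshiko's issue by representation.
The 1/8 is divided into 4 equal shares of 1/32 among Chiyo, Yori, Reiko, Akira.
Chiyo is living and takes 1/32.
Yori is living and takes 1/32.
Reiko is living and takes 1/32.
Akira is living and takes 1/32.
Haruki predeceased; the 1/4 allotted to Haruki's branch passes to Haruki's issue by representation.
The 1/4 is divided into 3 equal shares of 1/12 among Emiko, Noboru, Kenji.
Emiko is living and takes 1/12.
Noboru is living and takes 1/12.
Kenji is living and takes 1/12.

Akira 1/32; Chiyo 1/32; Daichi 1/4; Emiko 1/12; Kaede 1/8; Kenji 1/12; Noboru 1/12; Reiko 1/32; Sachiko 1/4; Yori 1/32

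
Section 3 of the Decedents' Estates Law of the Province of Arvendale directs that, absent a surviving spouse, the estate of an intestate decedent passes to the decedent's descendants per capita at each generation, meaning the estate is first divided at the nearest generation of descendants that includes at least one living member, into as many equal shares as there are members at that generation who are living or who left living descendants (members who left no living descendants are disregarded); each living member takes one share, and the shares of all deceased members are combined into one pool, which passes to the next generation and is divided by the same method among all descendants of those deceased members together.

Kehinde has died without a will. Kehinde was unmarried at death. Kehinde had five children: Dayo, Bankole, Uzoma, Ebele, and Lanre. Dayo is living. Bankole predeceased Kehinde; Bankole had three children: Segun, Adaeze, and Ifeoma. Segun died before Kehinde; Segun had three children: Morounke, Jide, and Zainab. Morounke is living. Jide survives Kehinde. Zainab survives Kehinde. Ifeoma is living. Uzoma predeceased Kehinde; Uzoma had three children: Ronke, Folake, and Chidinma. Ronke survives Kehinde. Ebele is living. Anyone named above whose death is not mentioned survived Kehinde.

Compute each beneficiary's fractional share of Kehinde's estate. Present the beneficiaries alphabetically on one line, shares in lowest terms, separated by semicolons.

Adaeze 1/15; Chidinma 1/15; Dayo 1/5; Ebele 1/5; Folake 1/15; Ifeoma 1/15; Jide 1/45; Lanre 1/5; Morounke 1/45; Ronke 1/15; Zainab 1/45

There is no surviving spouse, so the entire estate passes to Kehinde's descendants per capita at each generation.
At generation 1 (Dayo, Bankole, Uzoma, Ebele, Lanre) there are 5 shares of (1)/5 = 1/5 each.
Living: Dayo, Ebele, and Lanre — each takes 1/5.
Deceased: Bankole and Uzoma. Their combined 2/5 is pooled and carried to generation 2.
At generation 2 (Segun, Adaeze, Ifeoma, Ronke, Folake, Chidinma) there are 6 shares of (2/5)/6 = 1/15 each.
Living: Adaeze, Ifeoma, Ronke, Folake, and Chidinma — each takes 1/15.
Deceased: Segun. That 1/15 share is carried to generation 3.
At generation 3 (Morounke, Jide, Zainab) there are 3 shares of (1/15)/3 = 1/45 each.
Living: Morounke, Jide, and Zainab — each takes 1/45.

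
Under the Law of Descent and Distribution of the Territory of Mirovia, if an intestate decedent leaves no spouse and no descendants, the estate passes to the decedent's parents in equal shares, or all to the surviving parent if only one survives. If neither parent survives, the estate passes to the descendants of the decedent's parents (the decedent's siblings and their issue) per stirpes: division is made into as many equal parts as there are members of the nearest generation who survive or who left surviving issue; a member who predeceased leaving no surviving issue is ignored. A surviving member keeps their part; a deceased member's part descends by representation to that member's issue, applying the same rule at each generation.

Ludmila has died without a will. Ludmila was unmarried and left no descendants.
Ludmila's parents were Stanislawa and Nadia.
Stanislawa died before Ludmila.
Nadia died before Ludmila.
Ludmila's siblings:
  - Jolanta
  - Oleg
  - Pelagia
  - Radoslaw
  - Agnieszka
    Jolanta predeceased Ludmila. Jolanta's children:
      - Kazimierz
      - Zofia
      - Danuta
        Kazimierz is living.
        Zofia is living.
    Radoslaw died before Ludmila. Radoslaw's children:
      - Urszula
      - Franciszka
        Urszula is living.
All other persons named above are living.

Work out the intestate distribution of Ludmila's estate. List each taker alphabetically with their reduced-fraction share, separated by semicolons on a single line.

Neither parent survives and there are no descendants, so the estate passes to Ludmila's siblings and their issue per stirpes.
The estate is divided into 5 equal shares of 1/5 among Jolanta, Oleg, Pelagia, Radoslaw, Agnieszka.
Jolanta predeceased; the 1/5 allotted to Jolanta's branch passes to Jolanta's issue by representation.
The 1/5 is divided into 3 equal shares of 1/15 among Kazimierz, Zofia, Danuta.
Kazimierz is living and takes 1/15.
Zofia is living and takes 1/15.
Danuta is living and takes 1/15.
Oleg is living and takes 1/5.
Pelagia is living and takes 1/5.
Radoslaw predeceased; the 1/5 allotted to Radoslaw's branch passes to Radoslaw's issue by representation.
The 1/5 is divided into 2 equal shares of 1/10 among Urszula, Franciszka.
Urszula is living and takes 1/10.
Franciszka is living and takes 1/10.
Agnieszka is living and takes 1/5.

Agnieszka 1/5; Danuta 1/15; Franciszka 1/10; Kazimierz 1/15; Oleg 1/5; Pelagia 1/5; Urszula 1/10; Zofia 1/15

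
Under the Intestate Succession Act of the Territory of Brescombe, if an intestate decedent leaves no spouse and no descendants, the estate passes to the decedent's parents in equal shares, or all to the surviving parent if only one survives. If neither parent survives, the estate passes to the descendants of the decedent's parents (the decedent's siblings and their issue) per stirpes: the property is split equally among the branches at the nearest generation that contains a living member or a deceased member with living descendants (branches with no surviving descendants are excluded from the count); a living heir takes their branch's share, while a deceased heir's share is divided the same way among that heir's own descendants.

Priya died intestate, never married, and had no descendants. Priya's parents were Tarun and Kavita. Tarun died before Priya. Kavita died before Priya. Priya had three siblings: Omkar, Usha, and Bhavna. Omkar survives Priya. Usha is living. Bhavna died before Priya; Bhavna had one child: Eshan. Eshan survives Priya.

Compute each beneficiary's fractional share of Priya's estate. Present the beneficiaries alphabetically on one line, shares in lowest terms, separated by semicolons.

Neither parent survives and there are no descendants, so the estate passes to Priya's siblings and their issue per stirpes.
The estate is divided into 3 equal shares of 1/3 among Omkar, Usha, Bhavna.
Omkar is living and takes 1/3.
Usha is living and takes 1/3.
Bhavna predeceased; the 1/3 allotted to Bhavna's branch passes to Bhavna's issue by representation.
Eshan is the sole taker at this level and receives the full 1/3.

Eshan 1/3; Omkar 1/3; Usha 1/3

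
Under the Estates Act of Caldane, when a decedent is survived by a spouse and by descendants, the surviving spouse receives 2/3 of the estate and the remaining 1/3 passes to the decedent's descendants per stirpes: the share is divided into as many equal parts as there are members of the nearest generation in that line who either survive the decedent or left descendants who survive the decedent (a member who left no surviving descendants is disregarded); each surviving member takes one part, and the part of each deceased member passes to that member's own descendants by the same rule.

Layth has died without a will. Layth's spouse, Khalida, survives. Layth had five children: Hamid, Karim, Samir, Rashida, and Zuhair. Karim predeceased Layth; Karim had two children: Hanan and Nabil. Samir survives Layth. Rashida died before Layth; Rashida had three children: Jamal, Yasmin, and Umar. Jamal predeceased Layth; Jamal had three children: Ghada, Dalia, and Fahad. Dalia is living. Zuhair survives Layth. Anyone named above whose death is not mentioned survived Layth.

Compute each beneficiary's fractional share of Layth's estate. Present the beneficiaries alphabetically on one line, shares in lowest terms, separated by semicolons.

Dalia 1/135; Fahad 1/135; Ghada 1/135; Hamid 1/15; Hanan 1/30; Khalida 2/3; Nabil 1/30; Samir 1/15; Umar 1/45; Yasmin 1/45; Zuhair 1/15

Khalida, as surviving spouse, takes 2/3.
The remaining 1/3 passes to Layth's descendants per stirpes.
The 1/3 is divided into 5 equal shares of 1/15 among Hamid, Karim, Samir, Rashida, Zuhair.
Hamid is living and takes 1/15.
Karim predeceased; the 1/15 allotted to Karim's branch passes to Karim's issue by representation.
The 1/15 is divided into 2 equal shares of 1/30 among Hanan, Nabil.
Hanan is living and takes 1/30.
Nabil is living and takes 1/30.
Samir is living and takes 1/15.
Rashida predeceased; the 1/15 allotted to Rashida's branch passes to Rashida's issue by representation.
The 1/15 is divided into 3 equal shares of 1/45 among Jamal, Yasmin, Umar.
Jamal predeceased; the 1/45 allotted to Jamal's branch passes to Jamal's issue by representation.
The 1/45 is divided into 3 equal shares of 1/135 among Ghada, Dalia, Fahad.
Ghada is living and takes 1/135.
Dalia is living and takes 1/135.
Fahad is living and takes 1/135.
Yasmin is living and takes 1/45.
Umar is living and takes 1/45.
Zuhair is living and takes 1/15.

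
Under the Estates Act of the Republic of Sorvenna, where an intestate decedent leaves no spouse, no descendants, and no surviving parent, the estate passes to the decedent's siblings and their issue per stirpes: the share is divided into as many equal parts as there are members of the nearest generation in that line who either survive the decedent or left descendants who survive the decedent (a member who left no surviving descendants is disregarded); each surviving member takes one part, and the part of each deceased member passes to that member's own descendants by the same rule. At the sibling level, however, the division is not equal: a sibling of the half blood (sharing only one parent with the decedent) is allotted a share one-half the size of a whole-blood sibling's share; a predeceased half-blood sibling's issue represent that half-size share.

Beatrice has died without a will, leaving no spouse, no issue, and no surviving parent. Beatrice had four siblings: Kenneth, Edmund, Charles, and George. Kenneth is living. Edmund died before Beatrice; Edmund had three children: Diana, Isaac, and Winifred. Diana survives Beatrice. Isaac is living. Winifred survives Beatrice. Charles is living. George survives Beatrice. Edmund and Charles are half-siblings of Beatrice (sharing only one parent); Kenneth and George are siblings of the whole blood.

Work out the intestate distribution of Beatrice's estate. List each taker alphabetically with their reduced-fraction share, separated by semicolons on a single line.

Charles 1/6; Diana 1/18; George 1/3; Isaac 1/18; Kenneth 1/3; Winifred 1/18

No spouse, descendants, or parent survives, so the estate passes to Beatrice's siblings per stirpes.
Half-blood siblings count for one-half the weight of whole-blood siblings at the initial division.
Dividing 1 in proportion to weights (total weight 3): Kenneth (weight 1) → 1/3; Edmund (weight 1/2) → 1/6; Charles (weight 1/2) → 1/6; George (weight 1) → 1/3.
Kenneth is living and takes 1/3.
Edmund predeceased; the 1/6 allotted to Edmund's branch passes to Edmund's issue by representation.
The 1/6 is divided into 3 equal shares of 1/18 among Diana, Isaac, Winifred.
Diana is living and takes 1/18.
Isaac is living and takes 1/18.
Winifred is living and takes 1/18.
Charles is living and takes 1/6.
George is living and takes 1/3.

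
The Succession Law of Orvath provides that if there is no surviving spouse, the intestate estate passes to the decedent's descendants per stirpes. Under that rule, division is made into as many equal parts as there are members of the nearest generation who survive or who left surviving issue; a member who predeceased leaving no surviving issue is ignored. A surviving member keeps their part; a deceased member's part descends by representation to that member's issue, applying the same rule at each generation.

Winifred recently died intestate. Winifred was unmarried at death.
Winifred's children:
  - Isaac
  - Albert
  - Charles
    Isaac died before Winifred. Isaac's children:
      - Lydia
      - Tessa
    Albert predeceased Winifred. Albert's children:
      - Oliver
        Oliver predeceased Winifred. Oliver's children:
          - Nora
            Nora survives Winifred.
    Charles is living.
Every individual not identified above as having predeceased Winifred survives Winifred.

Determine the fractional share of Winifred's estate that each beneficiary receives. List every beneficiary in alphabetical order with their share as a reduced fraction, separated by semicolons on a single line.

Charles 1/3; Lydia 1/6; Nora 1/3; Tessa 1/6

There is no surviving spouse, so the entire estate passes to Winifred's descendants per stirpes.
The estate is divided into 3 equal shares of 1/3 among Isaac, Albert, Charles.
Isaac predeceased; the 1/3 allotted to Isaac's branch passes to Isaac's issue by representation.
The 1/3 is divided into 2 equal shares of 1/6 among Lydia, Tessa.
Lydia is living and takes 1/6.
Tessa is living and takes 1/6.
Albert predeceased; the 1/3 allotted to Albert's branch passes to Albert's issue by representation.
Oliver's line is the sole branch at this level, so the full 1/3 passes to Oliver's issue by representation.
Nora is the sole taker at this level and receives the full 1/3.
Charles is living and takes 1/3.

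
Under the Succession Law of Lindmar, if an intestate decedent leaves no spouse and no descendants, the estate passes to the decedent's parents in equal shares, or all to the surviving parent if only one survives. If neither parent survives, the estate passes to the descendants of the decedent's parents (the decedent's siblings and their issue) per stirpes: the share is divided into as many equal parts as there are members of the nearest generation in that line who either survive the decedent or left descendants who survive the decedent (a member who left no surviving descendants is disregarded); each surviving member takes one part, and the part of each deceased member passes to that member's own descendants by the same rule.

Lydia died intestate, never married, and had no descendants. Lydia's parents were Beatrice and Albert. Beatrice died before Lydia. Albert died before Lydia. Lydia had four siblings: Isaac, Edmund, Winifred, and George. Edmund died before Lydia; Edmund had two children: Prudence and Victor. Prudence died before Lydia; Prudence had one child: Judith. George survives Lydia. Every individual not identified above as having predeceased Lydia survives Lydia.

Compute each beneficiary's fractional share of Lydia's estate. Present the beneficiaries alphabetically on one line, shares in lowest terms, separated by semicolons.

Neither parent survives and there are no descendants, so the estate passes to Lydia's siblings and their issue per stirpes.
The estate is divided into 4 equal shares of 1/4 among Isaac, Edmund, Winifred, George.
Isaac is living and takes 1/4.
Edmund predeceased; the 1/4 allotted to Edmund's branch passes to Edmund's issue by representation.
The 1/4 is divided into 2 equal shares of 1/8 among Prudence, Victor.
Prudence predeceased; the 1/8 allotted to Prudence's branch passes to Prudence's issue by representation.
Judith is the sole taker at this level and receives the full 1/8.
Victor is living and takes 1/8.
Winifred is living and takes 1/4.
George is living and takes 1/4.

George 1/4; Isaac 1/4; Judith 1/8; Victor 1/8; Winifred 1/4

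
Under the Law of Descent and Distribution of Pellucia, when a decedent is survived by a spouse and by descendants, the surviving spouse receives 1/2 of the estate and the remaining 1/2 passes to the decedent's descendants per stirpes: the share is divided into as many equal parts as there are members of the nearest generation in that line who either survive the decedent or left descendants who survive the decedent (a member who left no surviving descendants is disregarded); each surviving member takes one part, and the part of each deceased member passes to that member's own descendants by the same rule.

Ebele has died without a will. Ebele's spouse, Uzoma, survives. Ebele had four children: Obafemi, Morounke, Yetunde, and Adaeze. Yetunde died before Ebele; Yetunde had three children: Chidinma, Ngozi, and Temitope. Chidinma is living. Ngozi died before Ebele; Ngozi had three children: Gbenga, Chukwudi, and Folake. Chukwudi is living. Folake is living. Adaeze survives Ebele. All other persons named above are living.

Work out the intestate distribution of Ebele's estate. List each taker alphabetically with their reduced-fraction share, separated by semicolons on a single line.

Uzoma, as surviving spouse, takes 1/2.
The remaining 1/2 passes to Ebele's descendants per stirpes.
The 1/2 is divided into 4 equal shares of 1/8 among Obafemi, Morounke, Yetunde, Adaeze.
Obafemi is living and takes 1/8.
Morounke is living and takes 1/8.
Yetunde predeceased; the 1/8 allotted to Yetunde's branch passes to Yetunde's issue by representation.
The 1/8 is divided into 3 equal shares of 1/24 among Chidinma, Ngozi, Temitope.
Chidinma is living and takes 1/24.
Ngozi predeceased; the 1/24 allotted to Ngozi's branch passes to Ngozi's issue by representation.
The 1/24 is divided into 3 equal shares of 1/72 among Gbenga, Chukwudi, Folake.
Gbenga is living and takes 1/72.
Chukwudi is living and takes 1/72.
Folake is living and takes 1/72.
Temitope is living and takes 1/24.
Adaeze is living and takes 1/8.

Adaeze 1/8; Chidinma 1/24; Chukwudi 1/72; Folake 1/72; Gbenga 1/72; Morounke 1/8; Obafemi 1/8; Temitope 1/24; Uzoma 1/2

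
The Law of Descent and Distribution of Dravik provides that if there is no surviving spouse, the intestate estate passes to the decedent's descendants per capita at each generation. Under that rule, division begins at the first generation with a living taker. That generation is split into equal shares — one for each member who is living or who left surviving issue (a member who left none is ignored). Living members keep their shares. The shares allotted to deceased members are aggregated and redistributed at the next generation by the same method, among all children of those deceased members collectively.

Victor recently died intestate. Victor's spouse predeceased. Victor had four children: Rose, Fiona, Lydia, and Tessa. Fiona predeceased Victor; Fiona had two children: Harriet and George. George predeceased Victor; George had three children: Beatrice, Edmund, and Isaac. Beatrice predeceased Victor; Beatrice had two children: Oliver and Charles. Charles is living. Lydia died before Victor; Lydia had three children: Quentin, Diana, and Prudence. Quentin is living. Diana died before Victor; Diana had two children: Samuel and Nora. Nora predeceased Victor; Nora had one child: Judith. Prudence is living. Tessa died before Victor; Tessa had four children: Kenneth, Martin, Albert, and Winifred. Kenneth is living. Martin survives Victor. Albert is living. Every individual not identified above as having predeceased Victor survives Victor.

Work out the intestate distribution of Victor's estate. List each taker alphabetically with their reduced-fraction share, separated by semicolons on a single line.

There is no surviving spouse, so the entire estate passes to Victor's descendants per capita at each generation.
At generation 1 (Rose, Fiona, Lydia, Tessa) there are 4 shares of (1)/4 = 1/4 each.
Living: Rose — each takes 1/4.
Deceased: Fiona, Lydia, and Tessa. Their combined 3/4 is pooled and carried to generation 2.
At generation 2 (Harriet, George, Quentin, Diana, Prudence, Kenneth, Martin, Albert, Winifred) there are 9 shares of (3/4)/9 = 1/12 each.
Living: Harriet, Quentin, Prudence, Kenneth, Martin, Albert, and Winifred — each takes 1/12.
Deceased: George and Diana. Their combined 1/6 is pooled and carried to generation 3.
At generation 3 (Beatrice, Edmund, Isaac, Samuel, Nora) there are 5 shares of (1/6)/5 = 1/30 each.
Living: Edmund, Isaac, and Samuel — each takes 1/30.
Deceased: Beatrice and Nora. Their combined 1/15 is pooled and carried to generation 4.
At generation 4 (Oliver, Charles, Judith) there are 3 shares of (1/15)/3 = 1/45 each.
Living: Oliver, Charles, and Judith — each takes 1/45.

Albert 1/12; Charles 1/45; Edmund 1/30; Harriet 1/12; Isaac 1/30; Judith 1/45; Kenneth 1/12; Martin 1/12; Oliver 1/45; Prudence 1/12; Quentin 1/12; Rose 1/4; Samuel 1/30; Winifred 1/12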